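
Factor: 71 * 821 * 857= 49955387  =  71^1*821^1 *857^1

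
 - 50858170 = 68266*( - 745)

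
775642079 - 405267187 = 370374892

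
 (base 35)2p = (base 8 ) 137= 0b1011111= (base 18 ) 55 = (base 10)95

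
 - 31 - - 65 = 34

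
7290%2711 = 1868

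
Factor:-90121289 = - 90121289^1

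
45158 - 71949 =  - 26791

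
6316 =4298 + 2018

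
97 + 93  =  190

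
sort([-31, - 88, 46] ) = [ - 88, - 31, 46] 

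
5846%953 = 128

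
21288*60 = 1277280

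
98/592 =49/296 = 0.17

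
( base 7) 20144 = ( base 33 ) 4FW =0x1313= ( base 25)7k8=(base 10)4883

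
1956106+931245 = 2887351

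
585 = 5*117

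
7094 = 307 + 6787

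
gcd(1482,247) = 247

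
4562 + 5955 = 10517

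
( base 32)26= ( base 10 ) 70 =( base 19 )3d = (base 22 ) 34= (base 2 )1000110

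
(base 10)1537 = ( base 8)3001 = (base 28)1QP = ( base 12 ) a81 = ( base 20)3gh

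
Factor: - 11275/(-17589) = 3^( - 1)*5^2*13^( - 1) = 25/39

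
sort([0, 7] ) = [ 0,7]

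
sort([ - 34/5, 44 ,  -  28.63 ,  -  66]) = [ - 66, - 28.63, - 34/5,  44]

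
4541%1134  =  5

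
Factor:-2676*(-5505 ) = 2^2*3^2*5^1*223^1 * 367^1 = 14731380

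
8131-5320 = 2811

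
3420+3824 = 7244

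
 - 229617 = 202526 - 432143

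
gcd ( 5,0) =5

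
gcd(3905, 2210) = 5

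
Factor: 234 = 2^1 * 3^2* 13^1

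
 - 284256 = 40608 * ( - 7 ) 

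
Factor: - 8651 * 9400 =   -  2^3  *5^2 * 41^1 * 47^1* 211^1 = - 81319400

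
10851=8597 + 2254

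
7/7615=7/7615 =0.00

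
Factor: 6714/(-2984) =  - 9/4 =- 2^( - 2)*3^2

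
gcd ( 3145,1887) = 629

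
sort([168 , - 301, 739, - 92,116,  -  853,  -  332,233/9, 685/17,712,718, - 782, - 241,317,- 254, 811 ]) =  [ - 853, - 782,-332, - 301,-254, - 241, - 92,233/9, 685/17,116,168,317,712,718, 739, 811 ]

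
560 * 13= 7280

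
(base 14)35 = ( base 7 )65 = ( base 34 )1d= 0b101111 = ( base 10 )47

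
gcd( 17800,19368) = 8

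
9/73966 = 9/73966  =  0.00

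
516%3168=516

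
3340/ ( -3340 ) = -1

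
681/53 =681/53 = 12.85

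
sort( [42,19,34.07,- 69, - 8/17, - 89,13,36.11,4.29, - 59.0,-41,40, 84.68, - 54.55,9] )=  [ - 89, - 69, - 59.0, - 54.55,-41, - 8/17,4.29, 9 , 13,19, 34.07,36.11,40, 42,  84.68 ]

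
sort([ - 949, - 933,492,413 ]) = [ - 949, - 933, 413, 492]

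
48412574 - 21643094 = 26769480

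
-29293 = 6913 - 36206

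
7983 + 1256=9239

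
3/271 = 3/271  =  0.01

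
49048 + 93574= 142622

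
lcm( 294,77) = 3234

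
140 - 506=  - 366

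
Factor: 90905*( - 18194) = - 1653925570 = - 2^1*5^1*11^1*827^1 * 18181^1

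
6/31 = 6/31  =  0.19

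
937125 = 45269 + 891856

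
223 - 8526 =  - 8303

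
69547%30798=7951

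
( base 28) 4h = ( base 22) 5j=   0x81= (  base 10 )129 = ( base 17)7A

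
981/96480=109/10720  =  0.01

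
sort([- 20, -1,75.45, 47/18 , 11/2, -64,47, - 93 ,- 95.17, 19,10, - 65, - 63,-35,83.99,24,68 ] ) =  [ - 95.17, - 93,-65,  -  64,-63, -35, - 20,  -  1, 47/18 , 11/2, 10 , 19, 24 , 47,  68,75.45,83.99 ] 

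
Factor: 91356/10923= 2^2 *11^( - 1)*23^1 = 92/11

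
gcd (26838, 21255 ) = 3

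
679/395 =1 + 284/395 = 1.72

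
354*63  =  22302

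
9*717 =6453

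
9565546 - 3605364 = 5960182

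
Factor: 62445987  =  3^2*6938443^1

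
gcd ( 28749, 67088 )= 7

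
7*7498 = 52486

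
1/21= 1/21 = 0.05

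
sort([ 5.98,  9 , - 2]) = [ - 2,5.98,9 ]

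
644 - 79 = 565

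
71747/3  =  23915 + 2/3 = 23915.67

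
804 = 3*268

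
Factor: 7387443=3^5*7^1 *43^1*101^1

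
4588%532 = 332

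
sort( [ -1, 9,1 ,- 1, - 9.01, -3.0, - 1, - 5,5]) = [-9.01, - 5, - 3.0, - 1, - 1, - 1,1,5,  9] 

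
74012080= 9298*7960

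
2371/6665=2371/6665 = 0.36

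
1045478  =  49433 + 996045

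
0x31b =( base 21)1gi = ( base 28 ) 10B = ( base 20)1jf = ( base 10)795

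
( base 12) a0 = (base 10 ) 120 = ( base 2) 1111000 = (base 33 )3L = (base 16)78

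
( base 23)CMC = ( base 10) 6866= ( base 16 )1AD2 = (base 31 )74F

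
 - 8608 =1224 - 9832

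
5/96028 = 5/96028 =0.00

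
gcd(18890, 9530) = 10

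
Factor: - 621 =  - 3^3*23^1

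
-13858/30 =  - 6929/15 = - 461.93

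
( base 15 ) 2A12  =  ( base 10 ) 9017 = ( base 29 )AKR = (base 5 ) 242032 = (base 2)10001100111001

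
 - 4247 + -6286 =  - 10533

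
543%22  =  15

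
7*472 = 3304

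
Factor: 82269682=2^1*11^1*3739531^1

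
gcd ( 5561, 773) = 1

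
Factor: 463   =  463^1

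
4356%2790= 1566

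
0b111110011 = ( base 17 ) 1c6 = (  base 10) 499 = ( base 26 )j5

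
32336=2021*16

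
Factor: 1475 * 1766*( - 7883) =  - 2^1*5^2 * 59^1 *883^1 *7883^1= - 20534032550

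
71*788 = 55948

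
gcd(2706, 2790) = 6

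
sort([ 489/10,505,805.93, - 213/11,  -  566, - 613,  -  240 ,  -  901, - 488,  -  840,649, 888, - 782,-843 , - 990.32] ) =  [ - 990.32,- 901, - 843, - 840, - 782, - 613, - 566,-488, - 240, - 213/11,489/10,505, 649,805.93 , 888]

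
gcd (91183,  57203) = 1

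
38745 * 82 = 3177090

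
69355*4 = 277420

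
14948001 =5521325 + 9426676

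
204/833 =12/49 = 0.24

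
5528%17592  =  5528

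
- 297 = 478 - 775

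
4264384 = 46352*92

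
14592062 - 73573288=-58981226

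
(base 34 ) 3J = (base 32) 3p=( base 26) 4h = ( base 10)121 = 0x79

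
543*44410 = 24114630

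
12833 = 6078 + 6755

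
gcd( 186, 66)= 6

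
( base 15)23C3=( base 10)7608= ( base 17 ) 1959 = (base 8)16670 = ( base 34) 6JQ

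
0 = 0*76945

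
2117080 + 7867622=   9984702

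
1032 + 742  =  1774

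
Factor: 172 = 2^2* 43^1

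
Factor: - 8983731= - 3^1*23^1*130199^1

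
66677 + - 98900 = -32223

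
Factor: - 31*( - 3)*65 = 6045 = 3^1*5^1*13^1*31^1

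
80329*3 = 240987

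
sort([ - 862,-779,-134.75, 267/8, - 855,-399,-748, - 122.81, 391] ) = [ - 862,- 855,-779,-748,-399,  -  134.75,- 122.81,267/8,391 ]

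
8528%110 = 58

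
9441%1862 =131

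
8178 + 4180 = 12358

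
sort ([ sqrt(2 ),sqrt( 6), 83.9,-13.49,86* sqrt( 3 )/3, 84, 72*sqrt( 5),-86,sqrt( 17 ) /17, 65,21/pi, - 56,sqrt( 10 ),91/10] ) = [ - 86,  -  56, -13.49,sqrt (17)/17, sqrt(2 ),sqrt (6 ), sqrt( 10 ),21/pi,91/10, 86*sqrt(3) /3 , 65,83.9,84,  72*sqrt (5 )] 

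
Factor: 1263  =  3^1 * 421^1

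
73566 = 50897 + 22669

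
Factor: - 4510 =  - 2^1*5^1*11^1*41^1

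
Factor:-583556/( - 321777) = 2^2*3^(-2)*23^1*6343^1*35753^( - 1)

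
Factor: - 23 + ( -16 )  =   - 39 = - 3^1*13^1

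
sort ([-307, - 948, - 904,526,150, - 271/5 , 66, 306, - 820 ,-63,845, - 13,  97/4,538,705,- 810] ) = [ - 948,-904,-820, - 810 , - 307, - 63, - 271/5, - 13, 97/4,66, 150,306,526,538,705,845] 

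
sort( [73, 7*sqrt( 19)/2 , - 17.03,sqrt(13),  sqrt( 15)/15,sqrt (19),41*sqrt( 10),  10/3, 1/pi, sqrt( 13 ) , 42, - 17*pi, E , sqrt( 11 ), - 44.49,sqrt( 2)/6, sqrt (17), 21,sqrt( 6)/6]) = [-17*pi, - 44.49,  -  17.03,sqrt( 2)/6, sqrt( 15 ) /15, 1/pi,sqrt( 6)/6, E, sqrt(11) , 10/3,  sqrt(13), sqrt( 13), sqrt( 17),sqrt( 19),7*sqrt (19 ) /2 , 21, 42,73, 41*sqrt(10) ]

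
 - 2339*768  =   - 1796352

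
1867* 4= 7468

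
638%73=54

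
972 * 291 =282852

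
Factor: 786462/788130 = 3^( - 3 )* 5^(-1)*7^( -1) * 23^1*41^1 =943/945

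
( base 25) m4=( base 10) 554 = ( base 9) 675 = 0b1000101010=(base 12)3A2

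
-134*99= - 13266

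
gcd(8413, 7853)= 1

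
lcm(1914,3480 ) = 38280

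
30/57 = 10/19  =  0.53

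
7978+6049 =14027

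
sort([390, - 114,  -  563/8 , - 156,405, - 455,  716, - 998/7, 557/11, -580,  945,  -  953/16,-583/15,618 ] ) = [ - 580, - 455 , -156 ,  -  998/7 , - 114, - 563/8, - 953/16, - 583/15,  557/11,390,  405,  618,  716,  945]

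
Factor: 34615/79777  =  5^1*7^1*23^1*43^1 * 79777^( - 1 ) 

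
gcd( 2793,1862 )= 931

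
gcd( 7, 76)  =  1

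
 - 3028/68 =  - 757/17= -44.53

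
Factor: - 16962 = -2^1*3^1*11^1*257^1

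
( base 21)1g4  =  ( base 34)mx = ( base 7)2164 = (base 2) 1100001101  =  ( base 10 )781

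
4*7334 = 29336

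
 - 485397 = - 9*53933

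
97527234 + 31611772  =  129139006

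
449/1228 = 449/1228 = 0.37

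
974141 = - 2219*( - 439)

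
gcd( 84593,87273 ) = 1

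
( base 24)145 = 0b1010100101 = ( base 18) 21b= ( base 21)1B5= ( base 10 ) 677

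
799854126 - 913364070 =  - 113509944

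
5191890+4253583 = 9445473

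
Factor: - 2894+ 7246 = 2^8  *17^1  =  4352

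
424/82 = 212/41  =  5.17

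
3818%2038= 1780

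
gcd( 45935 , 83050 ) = 5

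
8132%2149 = 1685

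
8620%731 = 579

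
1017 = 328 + 689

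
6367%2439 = 1489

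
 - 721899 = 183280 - 905179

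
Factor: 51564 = 2^2*3^1*4297^1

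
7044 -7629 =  - 585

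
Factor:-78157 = -78157^1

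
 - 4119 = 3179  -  7298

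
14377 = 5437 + 8940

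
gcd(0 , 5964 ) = 5964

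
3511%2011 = 1500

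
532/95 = 5  +  3/5 = 5.60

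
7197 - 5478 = 1719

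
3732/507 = 7 + 61/169= 7.36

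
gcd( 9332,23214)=2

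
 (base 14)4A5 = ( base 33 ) s5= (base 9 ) 1242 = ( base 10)929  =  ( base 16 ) 3a1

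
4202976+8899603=13102579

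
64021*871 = 55762291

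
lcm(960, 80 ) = 960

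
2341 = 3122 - 781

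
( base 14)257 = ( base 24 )jd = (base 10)469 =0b111010101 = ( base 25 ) IJ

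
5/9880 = 1/1976 = 0.00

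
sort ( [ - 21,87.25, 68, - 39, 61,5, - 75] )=[ - 75, -39, - 21, 5,61, 68,87.25]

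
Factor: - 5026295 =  - 5^1*347^1 *2897^1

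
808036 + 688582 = 1496618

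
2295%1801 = 494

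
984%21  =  18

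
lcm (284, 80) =5680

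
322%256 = 66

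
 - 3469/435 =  -8 +11/435 = - 7.97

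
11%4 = 3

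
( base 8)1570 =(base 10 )888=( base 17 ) 314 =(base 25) 1AD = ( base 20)248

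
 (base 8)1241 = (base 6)3041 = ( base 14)361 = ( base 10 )673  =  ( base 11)562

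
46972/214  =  219 + 53/107 =219.50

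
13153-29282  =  -16129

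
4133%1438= 1257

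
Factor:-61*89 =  - 5429= - 61^1*89^1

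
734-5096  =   - 4362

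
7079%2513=2053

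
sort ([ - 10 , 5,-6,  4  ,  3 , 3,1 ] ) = [-10, - 6,1 , 3, 3 , 4 , 5]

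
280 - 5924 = - 5644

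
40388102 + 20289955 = 60678057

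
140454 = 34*4131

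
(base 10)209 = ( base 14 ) 10D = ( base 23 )92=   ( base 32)6h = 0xd1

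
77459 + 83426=160885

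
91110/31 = 2939+1/31 = 2939.03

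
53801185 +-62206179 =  - 8404994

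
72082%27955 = 16172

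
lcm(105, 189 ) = 945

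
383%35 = 33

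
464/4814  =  8/83 = 0.10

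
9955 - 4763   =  5192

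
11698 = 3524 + 8174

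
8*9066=72528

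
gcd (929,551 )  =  1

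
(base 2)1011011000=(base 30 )o8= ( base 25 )143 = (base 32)MO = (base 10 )728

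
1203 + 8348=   9551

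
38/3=12+2/3 = 12.67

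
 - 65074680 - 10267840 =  - 75342520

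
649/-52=  -  649/52 = - 12.48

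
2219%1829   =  390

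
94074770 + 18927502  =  113002272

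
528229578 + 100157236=628386814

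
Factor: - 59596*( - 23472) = 2^6*3^2*47^1*163^1*317^1 = 1398837312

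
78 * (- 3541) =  - 276198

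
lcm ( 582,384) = 37248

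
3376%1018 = 322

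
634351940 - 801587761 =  - 167235821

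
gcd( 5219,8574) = 1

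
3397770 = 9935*342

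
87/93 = 29/31 = 0.94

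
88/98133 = 88/98133  =  0.00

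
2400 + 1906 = 4306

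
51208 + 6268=57476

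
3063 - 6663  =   - 3600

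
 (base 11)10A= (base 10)131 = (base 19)6h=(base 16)83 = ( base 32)43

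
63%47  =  16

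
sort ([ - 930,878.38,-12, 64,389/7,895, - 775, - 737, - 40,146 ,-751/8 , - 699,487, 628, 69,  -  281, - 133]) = [ - 930,-775, - 737, - 699, - 281, - 133, - 751/8, - 40, - 12, 389/7, 64,69,146,  487,628,878.38 , 895 ]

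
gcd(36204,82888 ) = 4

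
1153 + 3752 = 4905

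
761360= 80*9517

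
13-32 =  - 19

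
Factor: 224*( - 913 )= -204512 = - 2^5*7^1*11^1*83^1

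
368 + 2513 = 2881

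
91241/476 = 191 + 325/476 = 191.68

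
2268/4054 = 1134/2027 =0.56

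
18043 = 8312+9731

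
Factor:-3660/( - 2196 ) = 3^ ( - 1)*5^1 = 5/3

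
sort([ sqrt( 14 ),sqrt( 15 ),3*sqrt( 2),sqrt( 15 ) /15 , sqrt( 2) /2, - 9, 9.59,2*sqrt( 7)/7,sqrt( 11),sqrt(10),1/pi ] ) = [ - 9,sqrt(15)/15,1/pi,sqrt( 2)/2 , 2*sqrt( 7)/7,sqrt( 10),sqrt ( 11), sqrt ( 14) , sqrt(15 ), 3*sqrt(2), 9.59 ]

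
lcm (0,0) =0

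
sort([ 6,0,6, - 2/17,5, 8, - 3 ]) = [-3, - 2/17,0,5,6, 6,8 ]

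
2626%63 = 43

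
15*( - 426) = -6390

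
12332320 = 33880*364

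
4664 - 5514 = - 850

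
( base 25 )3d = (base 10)88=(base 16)58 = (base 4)1120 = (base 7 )154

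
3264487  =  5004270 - 1739783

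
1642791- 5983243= -4340452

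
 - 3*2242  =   - 6726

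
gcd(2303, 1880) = 47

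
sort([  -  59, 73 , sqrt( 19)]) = [ - 59, sqrt(19), 73 ] 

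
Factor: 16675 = 5^2 * 23^1*29^1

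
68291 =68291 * 1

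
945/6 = 157 + 1/2 =157.50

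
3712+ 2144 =5856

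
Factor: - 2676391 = - 107^1*25013^1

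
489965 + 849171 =1339136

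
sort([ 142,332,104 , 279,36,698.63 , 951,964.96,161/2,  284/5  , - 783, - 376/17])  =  [ - 783, - 376/17,36,284/5,161/2,104,142, 279, 332,698.63,951,  964.96]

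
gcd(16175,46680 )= 5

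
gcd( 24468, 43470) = 6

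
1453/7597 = 1453/7597  =  0.19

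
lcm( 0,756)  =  0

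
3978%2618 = 1360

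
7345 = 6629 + 716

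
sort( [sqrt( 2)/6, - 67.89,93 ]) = [-67.89, sqrt( 2 ) /6,93] 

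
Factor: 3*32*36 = 2^7*3^3 = 3456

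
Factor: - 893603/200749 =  - 367^(-1 ) * 547^( - 1 )*893603^1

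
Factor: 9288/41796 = 2^1*3^( - 2) = 2/9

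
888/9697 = 888/9697 = 0.09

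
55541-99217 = -43676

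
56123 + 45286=101409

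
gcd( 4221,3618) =603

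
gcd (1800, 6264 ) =72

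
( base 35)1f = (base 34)1G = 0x32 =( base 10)50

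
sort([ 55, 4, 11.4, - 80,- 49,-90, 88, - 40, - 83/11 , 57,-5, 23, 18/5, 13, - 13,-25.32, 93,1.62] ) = [-90,-80,-49, - 40, - 25.32,-13, - 83/11,-5,1.62, 18/5, 4, 11.4,13, 23, 55, 57, 88,93 ]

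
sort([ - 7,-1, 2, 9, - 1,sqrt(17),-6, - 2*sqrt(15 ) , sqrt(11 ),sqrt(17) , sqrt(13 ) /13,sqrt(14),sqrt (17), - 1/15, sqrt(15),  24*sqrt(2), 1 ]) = [ - 2*sqrt(15), - 7  ,- 6, - 1, - 1,-1/15, sqrt( 13) /13, 1, 2, sqrt( 11), sqrt( 14), sqrt(15 ) , sqrt(17), sqrt(17), sqrt(17), 9, 24*sqrt( 2) ]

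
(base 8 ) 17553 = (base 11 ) 6052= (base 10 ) 8043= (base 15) 25b3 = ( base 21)i50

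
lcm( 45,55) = 495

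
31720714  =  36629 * 866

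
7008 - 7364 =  - 356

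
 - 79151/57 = -79151/57 = - 1388.61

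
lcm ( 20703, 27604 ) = 82812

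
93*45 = 4185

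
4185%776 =305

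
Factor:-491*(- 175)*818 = 70286650 = 2^1*5^2*7^1*409^1*491^1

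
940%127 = 51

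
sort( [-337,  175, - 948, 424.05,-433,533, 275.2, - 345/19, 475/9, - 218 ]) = [ - 948, - 433, - 337, - 218, - 345/19, 475/9,175, 275.2,424.05,533]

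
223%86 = 51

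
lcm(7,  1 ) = 7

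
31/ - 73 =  - 31/73 = - 0.42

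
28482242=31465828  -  2983586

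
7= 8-1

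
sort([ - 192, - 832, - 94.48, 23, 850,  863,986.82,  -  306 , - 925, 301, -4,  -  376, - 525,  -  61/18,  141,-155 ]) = [ - 925, - 832, - 525, - 376, - 306, - 192,-155, - 94.48, - 4 ,-61/18,  23, 141,301,850,863, 986.82 ] 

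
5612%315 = 257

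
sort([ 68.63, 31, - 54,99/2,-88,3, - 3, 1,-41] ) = [ - 88 , - 54, - 41,-3, 1,3, 31,  99/2,68.63 ] 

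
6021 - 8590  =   - 2569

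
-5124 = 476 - 5600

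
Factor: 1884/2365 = 2^2*3^1*5^(-1)*11^( - 1)*43^(-1)*157^1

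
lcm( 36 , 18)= 36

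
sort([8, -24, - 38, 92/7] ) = [ - 38, - 24,8,92/7 ]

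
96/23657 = 96/23657 =0.00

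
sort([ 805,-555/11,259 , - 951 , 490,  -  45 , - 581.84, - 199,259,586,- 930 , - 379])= [-951, - 930,-581.84, - 379, -199 , - 555/11,-45 , 259,  259,  490 , 586, 805]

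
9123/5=9123/5 = 1824.60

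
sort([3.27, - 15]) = [-15, 3.27] 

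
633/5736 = 211/1912 = 0.11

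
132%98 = 34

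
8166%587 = 535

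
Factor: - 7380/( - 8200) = 9/10  =  2^( - 1)*3^2 * 5^( - 1)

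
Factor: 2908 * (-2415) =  - 7022820 = - 2^2* 3^1*5^1*7^1*23^1*727^1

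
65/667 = 65/667=0.10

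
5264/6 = 877 +1/3=877.33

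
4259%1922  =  415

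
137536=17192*8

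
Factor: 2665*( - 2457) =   -  6547905 = - 3^3*5^1*7^1*13^2*41^1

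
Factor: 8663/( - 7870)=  - 2^(  -  1 )*5^(-1 )*787^( - 1 )*8663^1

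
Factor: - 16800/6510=-80/31 = - 2^4*5^1*31^( - 1)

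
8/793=8/793 = 0.01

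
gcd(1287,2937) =33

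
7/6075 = 7/6075 = 0.00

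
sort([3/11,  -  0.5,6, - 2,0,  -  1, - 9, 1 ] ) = [- 9, - 2, - 1,-0.5, 0, 3/11,  1, 6 ] 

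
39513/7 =39513/7= 5644.71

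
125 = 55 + 70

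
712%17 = 15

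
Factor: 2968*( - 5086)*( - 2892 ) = 2^6*3^1 * 7^1*53^1 * 241^1*2543^1 = 43655457216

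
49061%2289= 992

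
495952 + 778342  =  1274294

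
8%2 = 0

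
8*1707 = 13656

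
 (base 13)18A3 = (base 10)3682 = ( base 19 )A3F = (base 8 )7142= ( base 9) 5041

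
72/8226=4/457  =  0.01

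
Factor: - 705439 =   -  7^1*179^1*563^1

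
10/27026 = 5/13513 = 0.00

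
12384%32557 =12384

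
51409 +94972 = 146381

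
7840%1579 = 1524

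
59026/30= 1967 + 8/15 = 1967.53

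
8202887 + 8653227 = 16856114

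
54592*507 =27678144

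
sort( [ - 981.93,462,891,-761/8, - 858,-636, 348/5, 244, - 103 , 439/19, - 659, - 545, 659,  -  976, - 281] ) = [ - 981.93, - 976, - 858 ,-659,-636,  -  545, - 281, - 103, - 761/8, 439/19, 348/5,  244, 462,659,  891] 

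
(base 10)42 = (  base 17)28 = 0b101010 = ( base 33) 19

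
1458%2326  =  1458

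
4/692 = 1/173 = 0.01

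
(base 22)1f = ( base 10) 37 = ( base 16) 25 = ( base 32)15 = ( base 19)1I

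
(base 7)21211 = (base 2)1010010000011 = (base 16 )1483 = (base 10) 5251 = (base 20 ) d2b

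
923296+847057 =1770353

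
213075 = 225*947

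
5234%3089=2145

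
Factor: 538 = 2^1 * 269^1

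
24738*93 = 2300634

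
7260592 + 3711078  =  10971670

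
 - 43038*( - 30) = 1291140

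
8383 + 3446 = 11829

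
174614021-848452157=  -673838136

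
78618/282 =13103/47 = 278.79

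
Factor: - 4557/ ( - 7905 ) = 5^(-1)*7^2*17^ (-1) = 49/85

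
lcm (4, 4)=4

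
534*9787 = 5226258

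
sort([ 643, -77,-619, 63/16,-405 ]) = [ - 619, - 405, - 77,63/16,  643 ] 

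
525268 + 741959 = 1267227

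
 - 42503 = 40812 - 83315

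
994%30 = 4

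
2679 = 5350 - 2671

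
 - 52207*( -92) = 4803044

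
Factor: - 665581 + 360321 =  - 305260 = -2^2*5^1*15263^1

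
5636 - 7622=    - 1986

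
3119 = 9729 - 6610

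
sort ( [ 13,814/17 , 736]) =[ 13,814/17, 736 ] 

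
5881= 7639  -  1758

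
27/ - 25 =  - 2+ 23/25 = - 1.08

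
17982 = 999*18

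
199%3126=199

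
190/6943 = 190/6943 = 0.03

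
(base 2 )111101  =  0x3d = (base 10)61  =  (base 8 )75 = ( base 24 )2D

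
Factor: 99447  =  3^1*33149^1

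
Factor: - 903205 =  - 5^1* 29^1*6229^1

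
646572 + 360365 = 1006937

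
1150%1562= 1150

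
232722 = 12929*18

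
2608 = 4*652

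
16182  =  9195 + 6987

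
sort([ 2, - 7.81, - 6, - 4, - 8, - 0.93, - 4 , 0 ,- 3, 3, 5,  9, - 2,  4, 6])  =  [ - 8, - 7.81,-6, - 4, - 4, - 3, - 2, -0.93,0, 2, 3,  4, 5,6,9] 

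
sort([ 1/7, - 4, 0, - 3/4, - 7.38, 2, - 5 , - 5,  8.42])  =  [ - 7.38, - 5,- 5, - 4, - 3/4,0,1/7, 2,8.42]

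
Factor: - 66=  - 2^1*3^1*11^1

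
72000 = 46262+25738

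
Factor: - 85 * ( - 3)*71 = 3^1*5^1*17^1*71^1=18105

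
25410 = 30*847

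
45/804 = 15/268 = 0.06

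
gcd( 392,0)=392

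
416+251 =667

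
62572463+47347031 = 109919494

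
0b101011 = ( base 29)1E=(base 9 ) 47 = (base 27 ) 1g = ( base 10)43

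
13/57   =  13/57 = 0.23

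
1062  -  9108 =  - 8046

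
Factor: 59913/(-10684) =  - 2^( - 2) *3^3*7^1*317^1*2671^( - 1)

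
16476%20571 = 16476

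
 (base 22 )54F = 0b100111011011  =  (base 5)40043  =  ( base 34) 267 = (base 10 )2523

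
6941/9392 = 6941/9392 = 0.74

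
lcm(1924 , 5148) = 190476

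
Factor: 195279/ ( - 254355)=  - 119/155 = - 5^( - 1) * 7^1*17^1*31^(-1)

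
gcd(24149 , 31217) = 589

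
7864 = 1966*4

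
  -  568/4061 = -1 + 3493/4061 = - 0.14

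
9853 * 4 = 39412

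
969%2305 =969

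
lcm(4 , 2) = 4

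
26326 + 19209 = 45535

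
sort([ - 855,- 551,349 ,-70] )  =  [-855 , - 551, - 70,349]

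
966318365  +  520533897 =1486852262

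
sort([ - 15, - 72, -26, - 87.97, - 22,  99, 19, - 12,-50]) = [ - 87.97, - 72, - 50, - 26 ,- 22, - 15, - 12,19, 99 ]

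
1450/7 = 207 + 1/7 = 207.14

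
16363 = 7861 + 8502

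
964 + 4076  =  5040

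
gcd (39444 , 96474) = 6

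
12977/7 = 1853 + 6/7 = 1853.86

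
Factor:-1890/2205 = -6/7 = - 2^1*3^1*7^( -1)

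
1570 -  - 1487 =3057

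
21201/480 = 44+27/160 = 44.17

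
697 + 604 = 1301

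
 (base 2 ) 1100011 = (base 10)99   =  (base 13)78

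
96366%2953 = 1870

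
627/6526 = 627/6526 = 0.10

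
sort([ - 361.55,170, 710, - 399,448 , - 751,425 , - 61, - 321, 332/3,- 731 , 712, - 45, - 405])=[ - 751, - 731, - 405, - 399 , - 361.55,-321, - 61, - 45, 332/3,  170, 425,448,710 , 712]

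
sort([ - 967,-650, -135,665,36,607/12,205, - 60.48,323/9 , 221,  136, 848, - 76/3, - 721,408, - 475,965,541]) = [ - 967, - 721, - 650, - 475, - 135,-60.48, -76/3,323/9,36, 607/12,136,  205, 221, 408,541,665,848,965 ] 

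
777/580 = 1 + 197/580 = 1.34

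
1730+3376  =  5106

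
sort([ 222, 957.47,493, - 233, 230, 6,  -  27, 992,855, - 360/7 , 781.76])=[ - 233, - 360/7, - 27, 6 , 222, 230, 493,781.76, 855, 957.47, 992]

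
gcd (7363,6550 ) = 1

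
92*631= 58052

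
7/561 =7/561 = 0.01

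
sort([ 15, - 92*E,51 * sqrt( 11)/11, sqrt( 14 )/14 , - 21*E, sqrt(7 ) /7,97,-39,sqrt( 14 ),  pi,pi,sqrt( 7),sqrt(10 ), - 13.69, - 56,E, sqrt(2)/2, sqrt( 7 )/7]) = [ - 92*E,  -  21*E , - 56,-39, - 13.69, sqrt (14 )/14, sqrt(7 ) /7 , sqrt( 7 )/7 , sqrt(2)/2,sqrt(7),E,pi,pi , sqrt( 10 ),sqrt (14 ),15, 51*sqrt( 11 )/11,97 ]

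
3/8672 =3/8672 = 0.00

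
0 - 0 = 0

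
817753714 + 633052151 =1450805865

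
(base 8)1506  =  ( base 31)R1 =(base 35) NX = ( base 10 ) 838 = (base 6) 3514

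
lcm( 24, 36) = 72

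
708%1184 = 708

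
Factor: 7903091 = 7^1 *1129013^1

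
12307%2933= 575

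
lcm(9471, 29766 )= 208362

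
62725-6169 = 56556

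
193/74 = 193/74 = 2.61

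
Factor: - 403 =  - 13^1 *31^1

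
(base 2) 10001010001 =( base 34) WH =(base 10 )1105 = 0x451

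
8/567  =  8/567 = 0.01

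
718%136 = 38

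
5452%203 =174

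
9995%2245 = 1015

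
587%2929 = 587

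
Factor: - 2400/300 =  - 2^3 = - 8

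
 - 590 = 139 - 729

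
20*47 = 940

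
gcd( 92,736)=92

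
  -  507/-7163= 39/551 = 0.07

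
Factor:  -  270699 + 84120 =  - 186579 = - 3^2 *20731^1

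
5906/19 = 5906/19  =  310.84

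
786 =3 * 262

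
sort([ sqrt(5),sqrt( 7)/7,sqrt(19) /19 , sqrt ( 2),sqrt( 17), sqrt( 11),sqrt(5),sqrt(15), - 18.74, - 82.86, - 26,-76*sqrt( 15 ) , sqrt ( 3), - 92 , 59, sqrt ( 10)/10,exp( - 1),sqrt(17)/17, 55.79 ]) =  [ - 76*sqrt( 15 ), - 92, - 82.86,- 26, - 18.74, sqrt (19)/19, sqrt( 17 ) /17,sqrt(10) /10, exp( - 1), sqrt( 7)/7,sqrt( 2),sqrt ( 3), sqrt( 5),sqrt(5),sqrt( 11 ),sqrt(15),sqrt( 17), 55.79, 59]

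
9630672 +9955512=19586184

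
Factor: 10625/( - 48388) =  - 2^(  -  2) * 5^4*17^1*12097^(-1) 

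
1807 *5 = 9035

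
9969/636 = 3323/212 = 15.67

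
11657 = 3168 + 8489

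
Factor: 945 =3^3*5^1*7^1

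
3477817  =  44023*79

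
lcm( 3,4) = 12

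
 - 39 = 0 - 39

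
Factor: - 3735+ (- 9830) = - 13565 = - 5^1* 2713^1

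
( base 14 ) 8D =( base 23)5a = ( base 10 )125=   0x7d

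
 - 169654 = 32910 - 202564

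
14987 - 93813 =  - 78826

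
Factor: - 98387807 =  - 7^1*29^1*353^1*1373^1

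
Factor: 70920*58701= 4163074920 = 2^3*3^3*5^1*17^1*197^1*1151^1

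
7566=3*2522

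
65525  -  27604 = 37921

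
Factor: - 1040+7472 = 6432 = 2^5*3^1*67^1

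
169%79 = 11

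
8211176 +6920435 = 15131611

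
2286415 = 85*26899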